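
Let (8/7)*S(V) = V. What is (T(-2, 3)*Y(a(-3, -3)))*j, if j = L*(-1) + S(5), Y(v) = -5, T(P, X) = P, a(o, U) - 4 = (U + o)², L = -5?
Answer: 375/4 ≈ 93.750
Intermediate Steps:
a(o, U) = 4 + (U + o)²
S(V) = 7*V/8
j = 75/8 (j = -5*(-1) + (7/8)*5 = 5 + 35/8 = 75/8 ≈ 9.3750)
(T(-2, 3)*Y(a(-3, -3)))*j = -2*(-5)*(75/8) = 10*(75/8) = 375/4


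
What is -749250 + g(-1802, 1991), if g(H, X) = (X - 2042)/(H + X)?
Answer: -47202767/63 ≈ -7.4925e+5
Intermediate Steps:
g(H, X) = (-2042 + X)/(H + X)
-749250 + g(-1802, 1991) = -749250 + (-2042 + 1991)/(-1802 + 1991) = -749250 - 51/189 = -749250 + (1/189)*(-51) = -749250 - 17/63 = -47202767/63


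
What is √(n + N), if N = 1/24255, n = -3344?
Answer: I*√4460979545/1155 ≈ 57.827*I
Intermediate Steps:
N = 1/24255 ≈ 4.1229e-5
√(n + N) = √(-3344 + 1/24255) = √(-81108719/24255) = I*√4460979545/1155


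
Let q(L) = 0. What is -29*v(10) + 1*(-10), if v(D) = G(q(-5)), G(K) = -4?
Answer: 106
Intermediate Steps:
v(D) = -4
-29*v(10) + 1*(-10) = -29*(-4) + 1*(-10) = 116 - 10 = 106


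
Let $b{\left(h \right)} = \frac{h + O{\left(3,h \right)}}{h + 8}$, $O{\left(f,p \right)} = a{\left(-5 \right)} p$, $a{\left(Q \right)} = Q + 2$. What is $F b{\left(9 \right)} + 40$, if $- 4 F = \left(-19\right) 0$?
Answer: $40$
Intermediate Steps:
$a{\left(Q \right)} = 2 + Q$
$F = 0$ ($F = - \frac{\left(-19\right) 0}{4} = \left(- \frac{1}{4}\right) 0 = 0$)
$O{\left(f,p \right)} = - 3 p$ ($O{\left(f,p \right)} = \left(2 - 5\right) p = - 3 p$)
$b{\left(h \right)} = - \frac{2 h}{8 + h}$ ($b{\left(h \right)} = \frac{h - 3 h}{h + 8} = \frac{\left(-2\right) h}{8 + h} = - \frac{2 h}{8 + h}$)
$F b{\left(9 \right)} + 40 = 0 \left(\left(-2\right) 9 \frac{1}{8 + 9}\right) + 40 = 0 \left(\left(-2\right) 9 \cdot \frac{1}{17}\right) + 40 = 0 \left(- \frac{18}{17}\right) + 40 = 0 + 40 = 40$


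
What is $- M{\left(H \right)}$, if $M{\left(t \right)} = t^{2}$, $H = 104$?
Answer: $-10816$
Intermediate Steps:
$- M{\left(H \right)} = - 104^{2} = \left(-1\right) 10816 = -10816$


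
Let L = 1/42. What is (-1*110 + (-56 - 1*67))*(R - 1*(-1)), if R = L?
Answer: -10019/42 ≈ -238.55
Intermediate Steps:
L = 1/42 ≈ 0.023810
R = 1/42 ≈ 0.023810
(-1*110 + (-56 - 1*67))*(R - 1*(-1)) = (-1*110 + (-56 - 1*67))*(1/42 - 1*(-1)) = (-110 + (-56 - 67))*(1/42 + 1) = (-110 - 123)*(43/42) = -233*43/42 = -10019/42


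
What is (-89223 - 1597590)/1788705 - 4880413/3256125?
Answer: -316046513662/129427712625 ≈ -2.4419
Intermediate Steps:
(-89223 - 1597590)/1788705 - 4880413/3256125 = -1686813*1/1788705 - 4880413*1/3256125 = -562271/596235 - 4880413/3256125 = -316046513662/129427712625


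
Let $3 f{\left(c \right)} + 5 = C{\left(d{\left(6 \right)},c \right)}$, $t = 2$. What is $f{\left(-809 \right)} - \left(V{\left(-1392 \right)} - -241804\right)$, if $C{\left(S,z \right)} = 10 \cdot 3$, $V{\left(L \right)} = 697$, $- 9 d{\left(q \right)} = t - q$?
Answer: $- \frac{727478}{3} \approx -2.4249 \cdot 10^{5}$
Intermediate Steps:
$d{\left(q \right)} = - \frac{2}{9} + \frac{q}{9}$ ($d{\left(q \right)} = - \frac{2 - q}{9} = - \frac{2}{9} + \frac{q}{9}$)
$C{\left(S,z \right)} = 30$
$f{\left(c \right)} = \frac{25}{3}$ ($f{\left(c \right)} = - \frac{5}{3} + \frac{1}{3} \cdot 30 = - \frac{5}{3} + 10 = \frac{25}{3}$)
$f{\left(-809 \right)} - \left(V{\left(-1392 \right)} - -241804\right) = \frac{25}{3} - \left(697 - -241804\right) = \frac{25}{3} - \left(697 + 241804\right) = \frac{25}{3} - 242501 = - \frac{727478}{3}$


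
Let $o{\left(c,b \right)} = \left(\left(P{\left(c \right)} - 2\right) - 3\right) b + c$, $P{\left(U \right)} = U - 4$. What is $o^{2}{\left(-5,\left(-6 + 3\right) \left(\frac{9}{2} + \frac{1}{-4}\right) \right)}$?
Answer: $\frac{120409}{4} \approx 30102.0$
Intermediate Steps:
$P{\left(U \right)} = -4 + U$
$o{\left(c,b \right)} = c + b \left(-9 + c\right)$ ($o{\left(c,b \right)} = \left(\left(\left(-4 + c\right) - 2\right) - 3\right) b + c = \left(\left(-6 + c\right) - 3\right) b + c = \left(-9 + c\right) b + c = b \left(-9 + c\right) + c = c + b \left(-9 + c\right)$)
$o^{2}{\left(-5,\left(-6 + 3\right) \left(\frac{9}{2} + \frac{1}{-4}\right) \right)} = \left(-5 - 9 \left(-6 + 3\right) \left(\frac{9}{2} + \frac{1}{-4}\right) + \left(-6 + 3\right) \left(\frac{9}{2} + \frac{1}{-4}\right) \left(-5\right)\right)^{2} = \left(-5 - 9 \left(- 3 \left(9 \cdot \frac{1}{2} - \frac{1}{4}\right)\right) + - 3 \left(9 \cdot \frac{1}{2} - \frac{1}{4}\right) \left(-5\right)\right)^{2} = \left(-5 - 9 \left(- 3 \left(\frac{9}{2} - \frac{1}{4}\right)\right) + - 3 \left(\frac{9}{2} - \frac{1}{4}\right) \left(-5\right)\right)^{2} = \left(-5 - 9 \left(\left(-3\right) \frac{17}{4}\right) + \left(-3\right) \frac{17}{4} \left(-5\right)\right)^{2} = \left(-5 - - \frac{459}{4} - - \frac{255}{4}\right)^{2} = \left(-5 + \frac{459}{4} + \frac{255}{4}\right)^{2} = \left(\frac{347}{2}\right)^{2} = \frac{120409}{4}$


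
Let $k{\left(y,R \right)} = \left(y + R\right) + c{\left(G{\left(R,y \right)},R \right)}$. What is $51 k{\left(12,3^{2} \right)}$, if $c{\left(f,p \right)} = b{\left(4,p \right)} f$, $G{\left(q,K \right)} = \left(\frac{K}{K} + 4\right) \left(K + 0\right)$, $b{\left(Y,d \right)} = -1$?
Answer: $-1989$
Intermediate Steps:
$G{\left(q,K \right)} = 5 K$ ($G{\left(q,K \right)} = \left(1 + 4\right) K = 5 K$)
$c{\left(f,p \right)} = - f$
$k{\left(y,R \right)} = R - 4 y$ ($k{\left(y,R \right)} = \left(y + R\right) - 5 y = \left(R + y\right) - 5 y = R - 4 y$)
$51 k{\left(12,3^{2} \right)} = 51 \left(3^{2} - 48\right) = 51 \left(9 - 48\right) = 51 \left(-39\right) = -1989$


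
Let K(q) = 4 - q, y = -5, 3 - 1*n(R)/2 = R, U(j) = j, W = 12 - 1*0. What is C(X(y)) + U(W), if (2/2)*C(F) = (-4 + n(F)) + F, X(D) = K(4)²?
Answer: 14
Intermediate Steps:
W = 12 (W = 12 + 0 = 12)
n(R) = 6 - 2*R
X(D) = 0 (X(D) = (4 - 1*4)² = (4 - 4)² = 0² = 0)
C(F) = 2 - F (C(F) = (-4 + (6 - 2*F)) + F = (2 - 2*F) + F = 2 - F)
C(X(y)) + U(W) = (2 - 1*0) + 12 = (2 + 0) + 12 = 2 + 12 = 14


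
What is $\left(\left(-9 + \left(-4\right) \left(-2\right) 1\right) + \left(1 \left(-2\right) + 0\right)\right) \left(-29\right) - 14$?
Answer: $73$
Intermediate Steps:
$\left(\left(-9 + \left(-4\right) \left(-2\right) 1\right) + \left(1 \left(-2\right) + 0\right)\right) \left(-29\right) - 14 = \left(\left(-9 + 8 \cdot 1\right) + \left(-2 + 0\right)\right) \left(-29\right) - 14 = \left(\left(-9 + 8\right) - 2\right) \left(-29\right) - 14 = \left(-1 - 2\right) \left(-29\right) - 14 = \left(-3\right) \left(-29\right) - 14 = 87 - 14 = 73$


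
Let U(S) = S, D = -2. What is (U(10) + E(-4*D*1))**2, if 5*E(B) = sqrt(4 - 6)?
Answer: (50 + I*sqrt(2))**2/25 ≈ 99.92 + 5.6569*I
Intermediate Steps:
E(B) = I*sqrt(2)/5 (E(B) = sqrt(4 - 6)/5 = sqrt(-2)/5 = (I*sqrt(2))/5 = I*sqrt(2)/5)
(U(10) + E(-4*D*1))**2 = (10 + I*sqrt(2)/5)**2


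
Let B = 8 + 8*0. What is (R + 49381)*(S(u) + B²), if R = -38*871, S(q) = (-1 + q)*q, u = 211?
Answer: 722541842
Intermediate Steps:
B = 8 (B = 8 + 0 = 8)
S(q) = q*(-1 + q)
R = -33098
(R + 49381)*(S(u) + B²) = (-33098 + 49381)*(211*(-1 + 211) + 8²) = 16283*(211*210 + 64) = 16283*(44310 + 64) = 16283*44374 = 722541842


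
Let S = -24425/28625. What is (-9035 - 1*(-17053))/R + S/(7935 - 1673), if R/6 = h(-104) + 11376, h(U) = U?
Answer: 14355725839/121230190920 ≈ 0.11842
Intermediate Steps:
S = -977/1145 (S = -24425*1/28625 = -977/1145 ≈ -0.85328)
R = 67632 (R = 6*(-104 + 11376) = 6*11272 = 67632)
(-9035 - 1*(-17053))/R + S/(7935 - 1673) = (-9035 - 1*(-17053))/67632 - 977/(1145*(7935 - 1673)) = (-9035 + 17053)*(1/67632) - 977/1145/6262 = 8018*(1/67632) - 977/1145*1/6262 = 4009/33816 - 977/7169990 = 14355725839/121230190920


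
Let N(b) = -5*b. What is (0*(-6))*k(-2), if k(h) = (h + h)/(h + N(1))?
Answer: 0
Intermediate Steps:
k(h) = 2*h/(-5 + h) (k(h) = (h + h)/(h - 5*1) = (2*h)/(h - 5) = (2*h)/(-5 + h) = 2*h/(-5 + h))
(0*(-6))*k(-2) = (0*(-6))*(2*(-2)/(-5 - 2)) = 0*(2*(-2)/(-7)) = 0*(2*(-2)*(-⅐)) = 0*(4/7) = 0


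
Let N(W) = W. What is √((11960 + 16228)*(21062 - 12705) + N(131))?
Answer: √235567247 ≈ 15348.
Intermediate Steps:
√((11960 + 16228)*(21062 - 12705) + N(131)) = √((11960 + 16228)*(21062 - 12705) + 131) = √(28188*8357 + 131) = √(235567116 + 131) = √235567247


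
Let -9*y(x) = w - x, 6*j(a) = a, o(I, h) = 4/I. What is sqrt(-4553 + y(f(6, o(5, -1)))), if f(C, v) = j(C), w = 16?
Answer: 4*I*sqrt(2562)/3 ≈ 67.488*I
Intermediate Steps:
j(a) = a/6
f(C, v) = C/6
y(x) = -16/9 + x/9 (y(x) = -(16 - x)/9 = -16/9 + x/9)
sqrt(-4553 + y(f(6, o(5, -1)))) = sqrt(-4553 + (-16/9 + ((1/6)*6)/9)) = sqrt(-4553 + (-16/9 + (1/9)*1)) = sqrt(-4553 + (-16/9 + 1/9)) = sqrt(-4553 - 5/3) = sqrt(-13664/3) = 4*I*sqrt(2562)/3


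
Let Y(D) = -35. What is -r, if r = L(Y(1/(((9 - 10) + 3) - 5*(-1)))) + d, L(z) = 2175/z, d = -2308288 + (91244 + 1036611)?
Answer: 8263466/7 ≈ 1.1805e+6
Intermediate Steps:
d = -1180433 (d = -2308288 + 1127855 = -1180433)
r = -8263466/7 (r = 2175/(-35) - 1180433 = 2175*(-1/35) - 1180433 = -435/7 - 1180433 = -8263466/7 ≈ -1.1805e+6)
-r = -1*(-8263466/7) = 8263466/7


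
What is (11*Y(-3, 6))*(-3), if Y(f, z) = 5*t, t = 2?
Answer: -330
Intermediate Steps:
Y(f, z) = 10 (Y(f, z) = 5*2 = 10)
(11*Y(-3, 6))*(-3) = (11*10)*(-3) = 110*(-3) = -330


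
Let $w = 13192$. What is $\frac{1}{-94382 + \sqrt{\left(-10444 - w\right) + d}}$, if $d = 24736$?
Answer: $- \frac{47191}{4453980412} - \frac{5 \sqrt{11}}{4453980412} \approx -1.0599 \cdot 10^{-5}$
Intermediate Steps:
$\frac{1}{-94382 + \sqrt{\left(-10444 - w\right) + d}} = \frac{1}{-94382 + \sqrt{\left(-10444 - 13192\right) + 24736}} = \frac{1}{-94382 + \sqrt{-23636 + 24736}} = \frac{1}{-94382 + \sqrt{1100}} = \frac{1}{-94382 + 10 \sqrt{11}}$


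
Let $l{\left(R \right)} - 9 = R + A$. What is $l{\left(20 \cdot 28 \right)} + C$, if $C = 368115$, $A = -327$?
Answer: $368357$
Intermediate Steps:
$l{\left(R \right)} = -318 + R$ ($l{\left(R \right)} = 9 + \left(R - 327\right) = 9 + \left(-327 + R\right) = -318 + R$)
$l{\left(20 \cdot 28 \right)} + C = \left(-318 + 20 \cdot 28\right) + 368115 = \left(-318 + 560\right) + 368115 = 242 + 368115 = 368357$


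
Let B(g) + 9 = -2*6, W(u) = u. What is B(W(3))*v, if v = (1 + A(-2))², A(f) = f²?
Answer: -525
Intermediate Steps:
B(g) = -21 (B(g) = -9 - 2*6 = -9 - 12 = -21)
v = 25 (v = (1 + (-2)²)² = (1 + 4)² = 5² = 25)
B(W(3))*v = -21*25 = -525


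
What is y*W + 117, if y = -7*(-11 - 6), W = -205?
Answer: -24278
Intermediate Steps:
y = 119 (y = -7*(-17) = 119)
y*W + 117 = 119*(-205) + 117 = -24395 + 117 = -24278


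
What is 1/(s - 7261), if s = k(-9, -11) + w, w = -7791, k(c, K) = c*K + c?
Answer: -1/14962 ≈ -6.6836e-5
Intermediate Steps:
k(c, K) = c + K*c (k(c, K) = K*c + c = c + K*c)
s = -7701 (s = -9*(1 - 11) - 7791 = -9*(-10) - 7791 = 90 - 7791 = -7701)
1/(s - 7261) = 1/(-7701 - 7261) = 1/(-14962) = -1/14962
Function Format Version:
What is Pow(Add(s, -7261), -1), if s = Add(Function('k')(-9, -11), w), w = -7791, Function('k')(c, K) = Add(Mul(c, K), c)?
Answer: Rational(-1, 14962) ≈ -6.6836e-5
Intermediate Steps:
Function('k')(c, K) = Add(c, Mul(K, c)) (Function('k')(c, K) = Add(Mul(K, c), c) = Add(c, Mul(K, c)))
s = -7701 (s = Add(Mul(-9, Add(1, -11)), -7791) = Add(Mul(-9, -10), -7791) = Add(90, -7791) = -7701)
Pow(Add(s, -7261), -1) = Pow(Add(-7701, -7261), -1) = Pow(-14962, -1) = Rational(-1, 14962)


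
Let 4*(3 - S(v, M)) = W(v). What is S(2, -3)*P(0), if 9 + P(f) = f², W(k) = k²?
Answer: -18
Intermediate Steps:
S(v, M) = 3 - v²/4
P(f) = -9 + f²
S(2, -3)*P(0) = (3 - ¼*2²)*(-9 + 0²) = (3 - ¼*4)*(-9 + 0) = (3 - 1)*(-9) = 2*(-9) = -18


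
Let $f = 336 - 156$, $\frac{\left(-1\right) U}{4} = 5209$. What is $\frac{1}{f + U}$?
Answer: $- \frac{1}{20656} \approx -4.8412 \cdot 10^{-5}$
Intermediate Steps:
$U = -20836$ ($U = \left(-4\right) 5209 = -20836$)
$f = 180$
$\frac{1}{f + U} = \frac{1}{180 - 20836} = \frac{1}{-20656} = - \frac{1}{20656}$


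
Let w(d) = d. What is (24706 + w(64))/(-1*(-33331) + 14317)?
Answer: 12385/23824 ≈ 0.51985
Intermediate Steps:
(24706 + w(64))/(-1*(-33331) + 14317) = (24706 + 64)/(-1*(-33331) + 14317) = 24770/(33331 + 14317) = 24770/47648 = 24770*(1/47648) = 12385/23824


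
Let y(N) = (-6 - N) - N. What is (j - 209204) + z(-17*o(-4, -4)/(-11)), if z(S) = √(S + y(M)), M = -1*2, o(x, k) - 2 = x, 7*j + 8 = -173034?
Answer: -1637470/7 + 2*I*√154/11 ≈ -2.3392e+5 + 2.2563*I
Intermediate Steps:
j = -173042/7 (j = -8/7 + (⅐)*(-173034) = -8/7 - 173034/7 = -173042/7 ≈ -24720.)
o(x, k) = 2 + x
M = -2
y(N) = -6 - 2*N
z(S) = √(-2 + S) (z(S) = √(S + (-6 - 2*(-2))) = √(S + (-6 + 4)) = √(S - 2) = √(-2 + S))
(j - 209204) + z(-17*o(-4, -4)/(-11)) = (-173042/7 - 209204) + √(-2 - 17*(2 - 4)/(-11)) = -1637470/7 + √(-2 - (-34)*(-1)/11) = -1637470/7 + √(-2 - 17*2/11) = -1637470/7 + √(-2 - 34/11) = -1637470/7 + √(-56/11) = -1637470/7 + 2*I*√154/11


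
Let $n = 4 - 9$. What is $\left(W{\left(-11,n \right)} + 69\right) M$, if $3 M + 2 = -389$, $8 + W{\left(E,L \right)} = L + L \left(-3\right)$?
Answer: $- \frac{27761}{3} \approx -9253.7$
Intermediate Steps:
$n = -5$ ($n = 4 - 9 = -5$)
$W{\left(E,L \right)} = -8 - 2 L$ ($W{\left(E,L \right)} = -8 + \left(L + L \left(-3\right)\right) = -8 + \left(L - 3 L\right) = -8 - 2 L$)
$M = - \frac{391}{3}$ ($M = - \frac{2}{3} + \frac{1}{3} \left(-389\right) = - \frac{2}{3} - \frac{389}{3} = - \frac{391}{3} \approx -130.33$)
$\left(W{\left(-11,n \right)} + 69\right) M = \left(\left(-8 - -10\right) + 69\right) \left(- \frac{391}{3}\right) = \left(\left(-8 + 10\right) + 69\right) \left(- \frac{391}{3}\right) = \left(2 + 69\right) \left(- \frac{391}{3}\right) = 71 \left(- \frac{391}{3}\right) = - \frac{27761}{3}$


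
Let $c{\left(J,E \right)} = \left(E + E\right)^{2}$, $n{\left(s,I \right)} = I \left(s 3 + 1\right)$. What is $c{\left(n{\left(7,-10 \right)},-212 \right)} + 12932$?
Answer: $192708$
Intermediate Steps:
$n{\left(s,I \right)} = I \left(1 + 3 s\right)$ ($n{\left(s,I \right)} = I \left(3 s + 1\right) = I \left(1 + 3 s\right)$)
$c{\left(J,E \right)} = 4 E^{2}$ ($c{\left(J,E \right)} = \left(2 E\right)^{2} = 4 E^{2}$)
$c{\left(n{\left(7,-10 \right)},-212 \right)} + 12932 = 4 \left(-212\right)^{2} + 12932 = 4 \cdot 44944 + 12932 = 179776 + 12932 = 192708$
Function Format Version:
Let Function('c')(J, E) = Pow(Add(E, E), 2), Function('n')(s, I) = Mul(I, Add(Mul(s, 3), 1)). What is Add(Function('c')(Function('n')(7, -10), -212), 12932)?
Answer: 192708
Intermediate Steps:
Function('n')(s, I) = Mul(I, Add(1, Mul(3, s))) (Function('n')(s, I) = Mul(I, Add(Mul(3, s), 1)) = Mul(I, Add(1, Mul(3, s))))
Function('c')(J, E) = Mul(4, Pow(E, 2)) (Function('c')(J, E) = Pow(Mul(2, E), 2) = Mul(4, Pow(E, 2)))
Add(Function('c')(Function('n')(7, -10), -212), 12932) = Add(Mul(4, Pow(-212, 2)), 12932) = Add(Mul(4, 44944), 12932) = Add(179776, 12932) = 192708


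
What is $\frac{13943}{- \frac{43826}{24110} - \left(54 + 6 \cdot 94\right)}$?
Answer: $- \frac{168082865}{7471903} \approx -22.495$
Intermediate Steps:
$\frac{13943}{- \frac{43826}{24110} - \left(54 + 6 \cdot 94\right)} = \frac{13943}{\left(-43826\right) \frac{1}{24110} - \left(54 + 564\right)} = \frac{13943}{- \frac{21913}{12055} - 618} = \frac{13943}{- \frac{7471903}{12055}} = 13943 \left(- \frac{12055}{7471903}\right) = - \frac{168082865}{7471903}$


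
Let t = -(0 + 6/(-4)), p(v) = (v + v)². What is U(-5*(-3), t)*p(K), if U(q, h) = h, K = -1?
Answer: 6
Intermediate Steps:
p(v) = 4*v² (p(v) = (2*v)² = 4*v²)
t = 3/2 (t = -(0 + 6*(-¼)) = -(0 - 3/2) = -1*(-3/2) = 3/2 ≈ 1.5000)
U(-5*(-3), t)*p(K) = 3*(4*(-1)²)/2 = 3*(4*1)/2 = (3/2)*4 = 6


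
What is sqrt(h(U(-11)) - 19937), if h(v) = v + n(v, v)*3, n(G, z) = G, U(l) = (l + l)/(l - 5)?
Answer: I*sqrt(79726)/2 ≈ 141.18*I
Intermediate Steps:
U(l) = 2*l/(-5 + l) (U(l) = (2*l)/(-5 + l) = 2*l/(-5 + l))
h(v) = 4*v (h(v) = v + v*3 = v + 3*v = 4*v)
sqrt(h(U(-11)) - 19937) = sqrt(4*(2*(-11)/(-5 - 11)) - 19937) = sqrt(4*(2*(-11)/(-16)) - 19937) = sqrt(4*(2*(-11)*(-1/16)) - 19937) = sqrt(4*(11/8) - 19937) = sqrt(11/2 - 19937) = sqrt(-39863/2) = I*sqrt(79726)/2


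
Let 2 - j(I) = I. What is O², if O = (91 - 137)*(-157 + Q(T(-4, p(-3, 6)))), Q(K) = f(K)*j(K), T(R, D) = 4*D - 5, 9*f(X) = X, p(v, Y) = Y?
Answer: 6376980736/81 ≈ 7.8728e+7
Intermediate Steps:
j(I) = 2 - I
f(X) = X/9
T(R, D) = -5 + 4*D
Q(K) = K*(2 - K)/9 (Q(K) = (K/9)*(2 - K) = K*(2 - K)/9)
O = 79856/9 (O = (91 - 137)*(-157 + (-5 + 4*6)*(2 - (-5 + 4*6))/9) = -46*(-157 + (-5 + 24)*(2 - (-5 + 24))/9) = -46*(-157 + (⅑)*19*(2 - 1*19)) = -46*(-157 + (⅑)*19*(2 - 19)) = -46*(-157 + (⅑)*19*(-17)) = -46*(-157 - 323/9) = -46*(-1736/9) = 79856/9 ≈ 8872.9)
O² = (79856/9)² = 6376980736/81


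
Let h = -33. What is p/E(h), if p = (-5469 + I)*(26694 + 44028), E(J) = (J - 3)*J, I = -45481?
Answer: -100091275/33 ≈ -3.0331e+6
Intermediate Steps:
E(J) = J*(-3 + J) (E(J) = (-3 + J)*J = J*(-3 + J))
p = -3603285900 (p = (-5469 - 45481)*(26694 + 44028) = -50950*70722 = -3603285900)
p/E(h) = -3603285900*(-1/(33*(-3 - 33))) = -3603285900/((-33*(-36))) = -3603285900/1188 = -3603285900*1/1188 = -100091275/33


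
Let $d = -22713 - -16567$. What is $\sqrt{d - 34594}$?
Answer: $2 i \sqrt{10185} \approx 201.84 i$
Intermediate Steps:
$d = -6146$ ($d = -22713 + 16567 = -6146$)
$\sqrt{d - 34594} = \sqrt{-6146 - 34594} = \sqrt{-40740} = 2 i \sqrt{10185}$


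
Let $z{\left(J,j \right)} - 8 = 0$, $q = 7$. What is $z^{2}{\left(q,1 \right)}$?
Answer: $64$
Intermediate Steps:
$z{\left(J,j \right)} = 8$ ($z{\left(J,j \right)} = 8 + 0 = 8$)
$z^{2}{\left(q,1 \right)} = 8^{2} = 64$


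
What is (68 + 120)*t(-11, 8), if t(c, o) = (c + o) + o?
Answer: 940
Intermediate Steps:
t(c, o) = c + 2*o
(68 + 120)*t(-11, 8) = (68 + 120)*(-11 + 2*8) = 188*(-11 + 16) = 188*5 = 940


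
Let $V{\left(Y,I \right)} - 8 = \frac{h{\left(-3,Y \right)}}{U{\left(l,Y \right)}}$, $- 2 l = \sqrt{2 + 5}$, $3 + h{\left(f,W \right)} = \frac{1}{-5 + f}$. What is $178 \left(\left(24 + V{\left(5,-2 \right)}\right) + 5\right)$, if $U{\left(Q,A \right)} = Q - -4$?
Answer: $\frac{366502}{57} - \frac{2225 \sqrt{7}}{114} \approx 6378.2$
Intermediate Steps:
$h{\left(f,W \right)} = -3 + \frac{1}{-5 + f}$
$l = - \frac{\sqrt{7}}{2}$ ($l = - \frac{\sqrt{2 + 5}}{2} = - \frac{\sqrt{7}}{2} \approx -1.3229$)
$U{\left(Q,A \right)} = 4 + Q$ ($U{\left(Q,A \right)} = Q + 4 = 4 + Q$)
$V{\left(Y,I \right)} = 8 - \frac{25}{8 \left(4 - \frac{\sqrt{7}}{2}\right)}$ ($V{\left(Y,I \right)} = 8 + \frac{\frac{1}{-5 - 3} \left(16 - -9\right)}{4 - \frac{\sqrt{7}}{2}} = 8 + \frac{\frac{1}{-8} \left(16 + 9\right)}{4 - \frac{\sqrt{7}}{2}} = 8 + \frac{\left(- \frac{1}{8}\right) 25}{4 - \frac{\sqrt{7}}{2}} = 8 - \frac{25}{8 \left(4 - \frac{\sqrt{7}}{2}\right)}$)
$178 \left(\left(24 + V{\left(5,-2 \right)}\right) + 5\right) = 178 \left(\left(24 + \left(\frac{406}{57} - \frac{25 \sqrt{7}}{228}\right)\right) + 5\right) = 178 \left(\left(\frac{1774}{57} - \frac{25 \sqrt{7}}{228}\right) + 5\right) = 178 \left(\frac{2059}{57} - \frac{25 \sqrt{7}}{228}\right) = \frac{366502}{57} - \frac{2225 \sqrt{7}}{114}$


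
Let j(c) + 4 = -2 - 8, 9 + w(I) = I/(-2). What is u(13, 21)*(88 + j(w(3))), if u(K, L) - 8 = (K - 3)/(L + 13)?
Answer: 10434/17 ≈ 613.76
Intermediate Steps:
w(I) = -9 - I/2 (w(I) = -9 + I/(-2) = -9 + I*(-1/2) = -9 - I/2)
j(c) = -14 (j(c) = -4 + (-2 - 8) = -4 - 10 = -14)
u(K, L) = 8 + (-3 + K)/(13 + L) (u(K, L) = 8 + (K - 3)/(L + 13) = 8 + (-3 + K)/(13 + L))
u(13, 21)*(88 + j(w(3))) = ((101 + 13 + 8*21)/(13 + 21))*(88 - 14) = ((101 + 13 + 168)/34)*74 = ((1/34)*282)*74 = (141/17)*74 = 10434/17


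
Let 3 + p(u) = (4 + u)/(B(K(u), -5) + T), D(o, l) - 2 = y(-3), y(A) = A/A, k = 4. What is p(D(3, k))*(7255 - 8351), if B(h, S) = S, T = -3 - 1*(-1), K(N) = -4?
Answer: 4384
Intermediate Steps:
T = -2 (T = -3 + 1 = -2)
y(A) = 1
D(o, l) = 3 (D(o, l) = 2 + 1 = 3)
p(u) = -25/7 - u/7 (p(u) = -3 + (4 + u)/(-5 - 2) = -3 + (4 + u)/(-7) = -3 + (4 + u)*(-⅐) = -3 + (-4/7 - u/7) = -25/7 - u/7)
p(D(3, k))*(7255 - 8351) = (-25/7 - ⅐*3)*(7255 - 8351) = (-25/7 - 3/7)*(-1096) = -4*(-1096) = 4384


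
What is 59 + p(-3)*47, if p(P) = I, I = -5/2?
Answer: -117/2 ≈ -58.500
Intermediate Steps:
I = -5/2 (I = -5*½ = -5/2 ≈ -2.5000)
p(P) = -5/2
59 + p(-3)*47 = 59 - 5/2*47 = 59 - 235/2 = -117/2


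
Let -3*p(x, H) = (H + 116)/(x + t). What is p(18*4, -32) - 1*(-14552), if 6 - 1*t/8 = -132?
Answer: 611183/42 ≈ 14552.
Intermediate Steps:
t = 1104 (t = 48 - 8*(-132) = 48 + 1056 = 1104)
p(x, H) = -(116 + H)/(3*(1104 + x)) (p(x, H) = -(H + 116)/(3*(x + 1104)) = -(116 + H)/(3*(1104 + x)))
p(18*4, -32) - 1*(-14552) = (-116 - 1*(-32))/(3*(1104 + 18*4)) - 1*(-14552) = (-116 + 32)/(3*(1104 + 72)) + 14552 = (1/3)*(-84)/1176 + 14552 = (1/3)*(1/1176)*(-84) + 14552 = -1/42 + 14552 = 611183/42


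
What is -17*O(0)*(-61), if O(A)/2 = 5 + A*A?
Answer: 10370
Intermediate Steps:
O(A) = 10 + 2*A² (O(A) = 2*(5 + A*A) = 2*(5 + A²) = 10 + 2*A²)
-17*O(0)*(-61) = -17*(10 + 2*0²)*(-61) = -17*(10 + 2*0)*(-61) = -17*(10 + 0)*(-61) = -17*10*(-61) = -170*(-61) = 10370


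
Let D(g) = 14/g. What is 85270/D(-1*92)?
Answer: -3922420/7 ≈ -5.6035e+5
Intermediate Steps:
85270/D(-1*92) = 85270/((14/((-1*92)))) = 85270/((14/(-92))) = 85270/((14*(-1/92))) = 85270/(-7/46) = 85270*(-46/7) = -3922420/7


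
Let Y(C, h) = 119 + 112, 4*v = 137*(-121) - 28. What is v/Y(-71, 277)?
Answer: -5535/308 ≈ -17.971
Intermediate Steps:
v = -16605/4 (v = (137*(-121) - 28)/4 = (-16577 - 28)/4 = (¼)*(-16605) = -16605/4 ≈ -4151.3)
Y(C, h) = 231
v/Y(-71, 277) = -16605/4/231 = -16605/4*1/231 = -5535/308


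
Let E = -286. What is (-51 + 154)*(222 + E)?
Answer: -6592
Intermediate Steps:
(-51 + 154)*(222 + E) = (-51 + 154)*(222 - 286) = 103*(-64) = -6592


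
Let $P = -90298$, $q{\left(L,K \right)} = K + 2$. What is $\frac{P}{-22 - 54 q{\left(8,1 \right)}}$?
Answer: $\frac{1963}{4} \approx 490.75$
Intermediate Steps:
$q{\left(L,K \right)} = 2 + K$
$\frac{P}{-22 - 54 q{\left(8,1 \right)}} = - \frac{90298}{-22 - 54 \left(2 + 1\right)} = - \frac{90298}{-22 - 162} = - \frac{90298}{-184} = \left(-90298\right) \left(- \frac{1}{184}\right) = \frac{1963}{4}$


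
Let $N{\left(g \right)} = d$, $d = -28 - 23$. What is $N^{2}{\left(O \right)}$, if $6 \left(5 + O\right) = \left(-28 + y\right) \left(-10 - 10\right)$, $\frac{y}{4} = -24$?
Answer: $2601$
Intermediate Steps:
$y = -96$ ($y = 4 \left(-24\right) = -96$)
$d = -51$ ($d = -28 - 23 = -51$)
$O = \frac{1225}{3}$ ($O = -5 + \frac{\left(-28 - 96\right) \left(-10 - 10\right)}{6} = -5 + \frac{\left(-124\right) \left(-20\right)}{6} = -5 + \frac{1}{6} \cdot 2480 = -5 + \frac{1240}{3} = \frac{1225}{3} \approx 408.33$)
$N{\left(g \right)} = -51$
$N^{2}{\left(O \right)} = \left(-51\right)^{2} = 2601$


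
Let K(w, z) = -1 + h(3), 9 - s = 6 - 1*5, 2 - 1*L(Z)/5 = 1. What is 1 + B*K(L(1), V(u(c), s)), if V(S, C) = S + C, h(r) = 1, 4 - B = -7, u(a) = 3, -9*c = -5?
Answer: 1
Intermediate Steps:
c = 5/9 (c = -⅑*(-5) = 5/9 ≈ 0.55556)
L(Z) = 5 (L(Z) = 10 - 5*1 = 10 - 5 = 5)
s = 8 (s = 9 - (6 - 1*5) = 9 - (6 - 5) = 9 - 1*1 = 9 - 1 = 8)
B = 11 (B = 4 - 1*(-7) = 4 + 7 = 11)
V(S, C) = C + S
K(w, z) = 0 (K(w, z) = -1 + 1 = 0)
1 + B*K(L(1), V(u(c), s)) = 1 + 11*0 = 1 + 0 = 1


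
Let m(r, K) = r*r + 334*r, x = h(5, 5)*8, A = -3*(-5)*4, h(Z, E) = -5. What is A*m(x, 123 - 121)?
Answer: -705600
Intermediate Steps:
A = 60 (A = 15*4 = 60)
x = -40 (x = -5*8 = -40)
m(r, K) = r² + 334*r
A*m(x, 123 - 121) = 60*(-40*(334 - 40)) = 60*(-40*294) = 60*(-11760) = -705600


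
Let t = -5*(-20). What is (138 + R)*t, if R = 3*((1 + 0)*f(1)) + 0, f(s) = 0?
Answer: 13800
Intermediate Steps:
t = 100
R = 0 (R = 3*((1 + 0)*0) + 0 = 3*(1*0) + 0 = 3*0 + 0 = 0 + 0 = 0)
(138 + R)*t = (138 + 0)*100 = 138*100 = 13800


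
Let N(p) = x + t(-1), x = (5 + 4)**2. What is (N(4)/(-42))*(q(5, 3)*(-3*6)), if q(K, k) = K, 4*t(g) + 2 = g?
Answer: 4815/28 ≈ 171.96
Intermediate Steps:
t(g) = -1/2 + g/4
x = 81 (x = 9**2 = 81)
N(p) = 321/4 (N(p) = 81 + (-1/2 + (1/4)*(-1)) = 81 + (-1/2 - 1/4) = 81 - 3/4 = 321/4)
(N(4)/(-42))*(q(5, 3)*(-3*6)) = ((321/4)/(-42))*(5*(-3*6)) = ((321/4)*(-1/42))*(5*(-18)) = -107/56*(-90) = 4815/28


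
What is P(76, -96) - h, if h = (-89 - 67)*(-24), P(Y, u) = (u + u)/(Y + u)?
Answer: -18672/5 ≈ -3734.4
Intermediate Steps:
P(Y, u) = 2*u/(Y + u) (P(Y, u) = (2*u)/(Y + u) = 2*u/(Y + u))
h = 3744 (h = -156*(-24) = 3744)
P(76, -96) - h = 2*(-96)/(76 - 96) - 1*3744 = 2*(-96)/(-20) - 3744 = 2*(-96)*(-1/20) - 3744 = 48/5 - 3744 = -18672/5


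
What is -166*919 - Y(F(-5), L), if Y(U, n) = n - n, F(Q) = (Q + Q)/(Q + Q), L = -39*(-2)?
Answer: -152554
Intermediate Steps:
L = 78
F(Q) = 1 (F(Q) = (2*Q)/((2*Q)) = (2*Q)*(1/(2*Q)) = 1)
Y(U, n) = 0
-166*919 - Y(F(-5), L) = -166*919 - 1*0 = -152554 + 0 = -152554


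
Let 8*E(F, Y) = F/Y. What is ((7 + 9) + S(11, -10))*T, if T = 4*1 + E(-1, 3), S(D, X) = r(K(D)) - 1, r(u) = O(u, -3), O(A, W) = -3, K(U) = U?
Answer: 95/2 ≈ 47.500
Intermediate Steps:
r(u) = -3
E(F, Y) = F/(8*Y) (E(F, Y) = (F/Y)/8 = F/(8*Y))
S(D, X) = -4 (S(D, X) = -3 - 1 = -4)
T = 95/24 (T = 4*1 + (⅛)*(-1)/3 = 4 + (⅛)*(-1)*(⅓) = 4 - 1/24 = 95/24 ≈ 3.9583)
((7 + 9) + S(11, -10))*T = ((7 + 9) - 4)*(95/24) = (16 - 4)*(95/24) = 12*(95/24) = 95/2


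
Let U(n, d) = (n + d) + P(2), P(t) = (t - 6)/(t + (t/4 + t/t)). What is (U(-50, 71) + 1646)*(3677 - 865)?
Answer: 32790732/7 ≈ 4.6844e+6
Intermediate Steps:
P(t) = (-6 + t)/(1 + 5*t/4) (P(t) = (-6 + t)/(t + (t*(¼) + 1)) = (-6 + t)/(t + (t/4 + 1)) = (-6 + t)/(t + (1 + t/4)) = (-6 + t)/(1 + 5*t/4))
U(n, d) = -8/7 + d + n (U(n, d) = (n + d) + 4*(-6 + 2)/(4 + 5*2) = (d + n) + 4*(-4)/(4 + 10) = (d + n) + 4*(-4)/14 = (d + n) + 4*(1/14)*(-4) = (d + n) - 8/7 = -8/7 + d + n)
(U(-50, 71) + 1646)*(3677 - 865) = ((-8/7 + 71 - 50) + 1646)*(3677 - 865) = (139/7 + 1646)*2812 = (11661/7)*2812 = 32790732/7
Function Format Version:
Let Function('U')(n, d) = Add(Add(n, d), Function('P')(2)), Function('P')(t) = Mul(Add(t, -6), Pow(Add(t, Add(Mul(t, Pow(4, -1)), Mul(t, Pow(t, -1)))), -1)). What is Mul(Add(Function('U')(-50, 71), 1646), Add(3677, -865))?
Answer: Rational(32790732, 7) ≈ 4.6844e+6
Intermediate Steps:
Function('P')(t) = Mul(Pow(Add(1, Mul(Rational(5, 4), t)), -1), Add(-6, t)) (Function('P')(t) = Mul(Add(-6, t), Pow(Add(t, Add(Mul(t, Rational(1, 4)), 1)), -1)) = Mul(Add(-6, t), Pow(Add(t, Add(Mul(Rational(1, 4), t), 1)), -1)) = Mul(Add(-6, t), Pow(Add(t, Add(1, Mul(Rational(1, 4), t))), -1)) = Mul(Add(-6, t), Pow(Add(1, Mul(Rational(5, 4), t)), -1)) = Mul(Pow(Add(1, Mul(Rational(5, 4), t)), -1), Add(-6, t)))
Function('U')(n, d) = Add(Rational(-8, 7), d, n) (Function('U')(n, d) = Add(Add(n, d), Mul(4, Pow(Add(4, Mul(5, 2)), -1), Add(-6, 2))) = Add(Add(d, n), Mul(4, Pow(Add(4, 10), -1), -4)) = Add(Add(d, n), Mul(4, Pow(14, -1), -4)) = Add(Add(d, n), Mul(4, Rational(1, 14), -4)) = Add(Add(d, n), Rational(-8, 7)) = Add(Rational(-8, 7), d, n))
Mul(Add(Function('U')(-50, 71), 1646), Add(3677, -865)) = Mul(Add(Add(Rational(-8, 7), 71, -50), 1646), Add(3677, -865)) = Mul(Add(Rational(139, 7), 1646), 2812) = Mul(Rational(11661, 7), 2812) = Rational(32790732, 7)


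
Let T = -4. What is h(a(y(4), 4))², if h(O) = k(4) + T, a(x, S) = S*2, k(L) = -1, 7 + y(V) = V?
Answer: 25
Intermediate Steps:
y(V) = -7 + V
a(x, S) = 2*S
h(O) = -5 (h(O) = -1 - 4 = -5)
h(a(y(4), 4))² = (-5)² = 25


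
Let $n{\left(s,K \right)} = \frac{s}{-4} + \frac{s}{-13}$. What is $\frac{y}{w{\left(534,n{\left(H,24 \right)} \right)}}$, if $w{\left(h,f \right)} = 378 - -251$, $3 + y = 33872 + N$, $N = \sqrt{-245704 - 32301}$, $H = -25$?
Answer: $\frac{33869}{629} + \frac{13 i \sqrt{1645}}{629} \approx 53.846 + 0.83825 i$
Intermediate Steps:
$n{\left(s,K \right)} = - \frac{17 s}{52}$ ($n{\left(s,K \right)} = s \left(- \frac{1}{4}\right) + s \left(- \frac{1}{13}\right) = - \frac{s}{4} - \frac{s}{13} = - \frac{17 s}{52}$)
$N = 13 i \sqrt{1645}$ ($N = \sqrt{-278005} = 13 i \sqrt{1645} \approx 527.26 i$)
$y = 33869 + 13 i \sqrt{1645}$ ($y = -3 + \left(33872 + 13 i \sqrt{1645}\right) = 33869 + 13 i \sqrt{1645} \approx 33869.0 + 527.26 i$)
$w{\left(h,f \right)} = 629$ ($w{\left(h,f \right)} = 378 + 251 = 629$)
$\frac{y}{w{\left(534,n{\left(H,24 \right)} \right)}} = \frac{33869 + 13 i \sqrt{1645}}{629} = \left(33869 + 13 i \sqrt{1645}\right) \frac{1}{629} = \frac{33869}{629} + \frac{13 i \sqrt{1645}}{629}$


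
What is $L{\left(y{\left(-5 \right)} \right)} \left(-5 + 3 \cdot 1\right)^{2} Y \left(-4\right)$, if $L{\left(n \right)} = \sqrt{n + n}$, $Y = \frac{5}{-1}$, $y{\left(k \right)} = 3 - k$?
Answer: $320$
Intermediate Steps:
$Y = -5$ ($Y = 5 \left(-1\right) = -5$)
$L{\left(n \right)} = \sqrt{2} \sqrt{n}$ ($L{\left(n \right)} = \sqrt{2 n} = \sqrt{2} \sqrt{n}$)
$L{\left(y{\left(-5 \right)} \right)} \left(-5 + 3 \cdot 1\right)^{2} Y \left(-4\right) = \sqrt{2} \sqrt{3 - -5} \left(-5 + 3 \cdot 1\right)^{2} \left(-5\right) \left(-4\right) = \sqrt{2} \sqrt{3 + 5} \left(-5 + 3\right)^{2} \left(-5\right) \left(-4\right) = \sqrt{2} \sqrt{8} \left(-2\right)^{2} \left(-5\right) \left(-4\right) = \sqrt{2} \cdot 2 \sqrt{2} \cdot 4 \left(-5\right) \left(-4\right) = 4 \left(\left(-20\right) \left(-4\right)\right) = 4 \cdot 80 = 320$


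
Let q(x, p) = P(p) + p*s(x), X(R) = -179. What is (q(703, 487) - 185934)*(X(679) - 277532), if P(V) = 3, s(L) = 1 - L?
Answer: 146577254355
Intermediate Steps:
q(x, p) = 3 + p*(1 - x)
(q(703, 487) - 185934)*(X(679) - 277532) = ((3 - 1*487*(-1 + 703)) - 185934)*(-179 - 277532) = ((3 - 1*487*702) - 185934)*(-277711) = ((3 - 341874) - 185934)*(-277711) = (-341871 - 185934)*(-277711) = -527805*(-277711) = 146577254355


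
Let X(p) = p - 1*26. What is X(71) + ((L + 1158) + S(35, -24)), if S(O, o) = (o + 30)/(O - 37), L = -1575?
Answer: -375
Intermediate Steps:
S(O, o) = (30 + o)/(-37 + O)
X(p) = -26 + p (X(p) = p - 26 = -26 + p)
X(71) + ((L + 1158) + S(35, -24)) = (-26 + 71) + ((-1575 + 1158) + (30 - 24)/(-37 + 35)) = 45 + (-417 + 6/(-2)) = 45 + (-417 - ½*6) = 45 + (-417 - 3) = 45 - 420 = -375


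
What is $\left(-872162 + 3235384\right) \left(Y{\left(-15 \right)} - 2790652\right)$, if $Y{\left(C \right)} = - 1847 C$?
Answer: $-6529457135234$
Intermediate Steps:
$\left(-872162 + 3235384\right) \left(Y{\left(-15 \right)} - 2790652\right) = \left(-872162 + 3235384\right) \left(\left(-1847\right) \left(-15\right) - 2790652\right) = 2363222 \left(27705 - 2790652\right) = 2363222 \left(-2762947\right) = -6529457135234$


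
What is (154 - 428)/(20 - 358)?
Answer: 137/169 ≈ 0.81065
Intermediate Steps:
(154 - 428)/(20 - 358) = -274/(-338) = -274*(-1/338) = 137/169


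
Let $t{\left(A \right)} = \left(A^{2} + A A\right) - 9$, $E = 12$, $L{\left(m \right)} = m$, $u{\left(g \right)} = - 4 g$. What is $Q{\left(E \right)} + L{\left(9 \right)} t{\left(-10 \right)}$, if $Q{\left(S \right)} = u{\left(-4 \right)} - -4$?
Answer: $1739$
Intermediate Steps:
$t{\left(A \right)} = -9 + 2 A^{2}$ ($t{\left(A \right)} = \left(A^{2} + A^{2}\right) - 9 = 2 A^{2} - 9 = -9 + 2 A^{2}$)
$Q{\left(S \right)} = 20$ ($Q{\left(S \right)} = \left(-4\right) \left(-4\right) - -4 = 16 + 4 = 20$)
$Q{\left(E \right)} + L{\left(9 \right)} t{\left(-10 \right)} = 20 + 9 \left(-9 + 2 \left(-10\right)^{2}\right) = 20 + 9 \left(-9 + 2 \cdot 100\right) = 20 + 9 \left(-9 + 200\right) = 20 + 9 \cdot 191 = 20 + 1719 = 1739$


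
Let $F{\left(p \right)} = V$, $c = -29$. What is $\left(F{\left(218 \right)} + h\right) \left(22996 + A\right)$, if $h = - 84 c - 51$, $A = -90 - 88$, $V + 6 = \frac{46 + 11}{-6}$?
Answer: $54067251$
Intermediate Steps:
$V = - \frac{31}{2}$ ($V = -6 + \frac{46 + 11}{-6} = -6 + 57 \left(- \frac{1}{6}\right) = -6 - \frac{19}{2} = - \frac{31}{2} \approx -15.5$)
$F{\left(p \right)} = - \frac{31}{2}$
$A = -178$ ($A = -90 - 88 = -178$)
$h = 2385$ ($h = \left(-84\right) \left(-29\right) - 51 = 2436 - 51 = 2385$)
$\left(F{\left(218 \right)} + h\right) \left(22996 + A\right) = \left(- \frac{31}{2} + 2385\right) \left(22996 - 178\right) = \frac{4739}{2} \cdot 22818 = 54067251$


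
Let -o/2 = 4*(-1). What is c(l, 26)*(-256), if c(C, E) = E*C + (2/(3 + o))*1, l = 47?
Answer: -3441664/11 ≈ -3.1288e+5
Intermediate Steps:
o = 8 (o = -8*(-1) = -2*(-4) = 8)
c(C, E) = 2/11 + C*E (c(C, E) = E*C + (2/(3 + 8))*1 = C*E + (2/11)*1 = C*E + 2/11 = 2/11 + C*E)
c(l, 26)*(-256) = (2/11 + 47*26)*(-256) = (2/11 + 1222)*(-256) = (13444/11)*(-256) = -3441664/11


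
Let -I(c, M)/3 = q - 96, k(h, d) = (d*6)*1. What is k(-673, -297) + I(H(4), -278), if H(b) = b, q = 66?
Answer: -1692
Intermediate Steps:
k(h, d) = 6*d (k(h, d) = (6*d)*1 = 6*d)
I(c, M) = 90 (I(c, M) = -3*(66 - 96) = -3*(-30) = 90)
k(-673, -297) + I(H(4), -278) = 6*(-297) + 90 = -1782 + 90 = -1692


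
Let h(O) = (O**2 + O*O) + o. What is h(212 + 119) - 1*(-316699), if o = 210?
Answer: 536031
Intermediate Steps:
h(O) = 210 + 2*O**2 (h(O) = (O**2 + O*O) + 210 = (O**2 + O**2) + 210 = 2*O**2 + 210 = 210 + 2*O**2)
h(212 + 119) - 1*(-316699) = (210 + 2*(212 + 119)**2) - 1*(-316699) = (210 + 2*331**2) + 316699 = (210 + 2*109561) + 316699 = (210 + 219122) + 316699 = 219332 + 316699 = 536031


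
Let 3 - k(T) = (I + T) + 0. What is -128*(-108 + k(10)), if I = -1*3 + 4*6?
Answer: 17408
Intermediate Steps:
I = 21 (I = -3 + 24 = 21)
k(T) = -18 - T (k(T) = 3 - ((21 + T) + 0) = 3 - (21 + T) = 3 + (-21 - T) = -18 - T)
-128*(-108 + k(10)) = -128*(-108 + (-18 - 1*10)) = -128*(-108 + (-18 - 10)) = -128*(-108 - 28) = -128*(-136) = 17408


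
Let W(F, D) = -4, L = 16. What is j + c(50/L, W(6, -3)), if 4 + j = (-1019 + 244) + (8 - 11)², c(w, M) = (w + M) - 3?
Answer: -6191/8 ≈ -773.88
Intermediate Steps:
c(w, M) = -3 + M + w (c(w, M) = (M + w) - 3 = -3 + M + w)
j = -770 (j = -4 + ((-1019 + 244) + (8 - 11)²) = -4 + (-775 + (-3)²) = -4 + (-775 + 9) = -4 - 766 = -770)
j + c(50/L, W(6, -3)) = -770 + (-3 - 4 + 50/16) = -770 + (-3 - 4 + 50*(1/16)) = -770 + (-3 - 4 + 25/8) = -770 - 31/8 = -6191/8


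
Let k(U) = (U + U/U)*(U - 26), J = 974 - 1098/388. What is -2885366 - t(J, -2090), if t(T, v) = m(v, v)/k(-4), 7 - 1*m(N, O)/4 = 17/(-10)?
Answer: -216402479/75 ≈ -2.8854e+6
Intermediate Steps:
m(N, O) = 174/5 (m(N, O) = 28 - 68/(-10) = 28 - 68*(-1)/10 = 28 - 4*(-17/10) = 28 + 34/5 = 174/5)
J = 188407/194 (J = 974 - 1098/388 = 974 - 1*549/194 = 974 - 549/194 = 188407/194 ≈ 971.17)
k(U) = (1 + U)*(-26 + U) (k(U) = (U + 1)*(-26 + U) = (1 + U)*(-26 + U))
t(T, v) = 29/75 (t(T, v) = 174/(5*(-26 + (-4)**2 - 25*(-4))) = 174/(5*(-26 + 16 + 100)) = (174/5)/90 = (174/5)*(1/90) = 29/75)
-2885366 - t(J, -2090) = -2885366 - 1*29/75 = -2885366 - 29/75 = -216402479/75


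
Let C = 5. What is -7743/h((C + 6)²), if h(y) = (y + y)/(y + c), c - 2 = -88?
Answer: -271005/242 ≈ -1119.9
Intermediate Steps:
c = -86 (c = 2 - 88 = -86)
h(y) = 2*y/(-86 + y) (h(y) = (y + y)/(y - 86) = (2*y)/(-86 + y) = 2*y/(-86 + y))
-7743/h((C + 6)²) = -7743*(-86 + (5 + 6)²)/(2*(5 + 6)²) = -7743/(2*11²/(-86 + 11²)) = -7743/(2*121/(-86 + 121)) = -7743/(2*121/35) = -7743/(2*121*(1/35)) = -7743/242/35 = -7743*35/242 = -271005/242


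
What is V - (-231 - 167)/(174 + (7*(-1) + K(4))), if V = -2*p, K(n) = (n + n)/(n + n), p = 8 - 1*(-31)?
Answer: -6353/84 ≈ -75.631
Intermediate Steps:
p = 39 (p = 8 + 31 = 39)
K(n) = 1 (K(n) = (2*n)/((2*n)) = (2*n)*(1/(2*n)) = 1)
V = -78 (V = -2*39 = -78)
V - (-231 - 167)/(174 + (7*(-1) + K(4))) = -78 - (-231 - 167)/(174 + (7*(-1) + 1)) = -78 - (-398)/(174 + (-7 + 1)) = -78 - (-398)/(174 - 6) = -78 - (-398)/168 = -78 - 1*(-199/84) = -78 + 199/84 = -6353/84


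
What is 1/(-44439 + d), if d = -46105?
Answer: -1/90544 ≈ -1.1044e-5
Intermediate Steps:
1/(-44439 + d) = 1/(-44439 - 46105) = 1/(-90544) = -1/90544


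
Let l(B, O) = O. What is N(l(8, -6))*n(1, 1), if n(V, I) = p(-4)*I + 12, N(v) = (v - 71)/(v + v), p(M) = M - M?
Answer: 77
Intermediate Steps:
p(M) = 0
N(v) = (-71 + v)/(2*v) (N(v) = (-71 + v)/((2*v)) = (-71 + v)*(1/(2*v)) = (-71 + v)/(2*v))
n(V, I) = 12 (n(V, I) = 0*I + 12 = 0 + 12 = 12)
N(l(8, -6))*n(1, 1) = ((1/2)*(-71 - 6)/(-6))*12 = ((1/2)*(-1/6)*(-77))*12 = (77/12)*12 = 77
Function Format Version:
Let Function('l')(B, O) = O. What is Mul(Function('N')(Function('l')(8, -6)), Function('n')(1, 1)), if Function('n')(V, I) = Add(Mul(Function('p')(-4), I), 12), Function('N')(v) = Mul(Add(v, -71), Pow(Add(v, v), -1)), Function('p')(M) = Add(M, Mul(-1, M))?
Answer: 77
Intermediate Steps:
Function('p')(M) = 0
Function('N')(v) = Mul(Rational(1, 2), Pow(v, -1), Add(-71, v)) (Function('N')(v) = Mul(Add(-71, v), Pow(Mul(2, v), -1)) = Mul(Add(-71, v), Mul(Rational(1, 2), Pow(v, -1))) = Mul(Rational(1, 2), Pow(v, -1), Add(-71, v)))
Function('n')(V, I) = 12 (Function('n')(V, I) = Add(Mul(0, I), 12) = Add(0, 12) = 12)
Mul(Function('N')(Function('l')(8, -6)), Function('n')(1, 1)) = Mul(Mul(Rational(1, 2), Pow(-6, -1), Add(-71, -6)), 12) = Mul(Mul(Rational(1, 2), Rational(-1, 6), -77), 12) = Mul(Rational(77, 12), 12) = 77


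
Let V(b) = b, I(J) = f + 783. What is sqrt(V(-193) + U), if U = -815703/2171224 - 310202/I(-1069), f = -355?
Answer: I*sqrt(102386698860827714)/10560044 ≈ 30.301*I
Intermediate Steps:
I(J) = 428 (I(J) = -355 + 783 = 428)
U = -168466787033/232320968 (U = -815703/2171224 - 310202/428 = -815703*1/2171224 - 310202*1/428 = -815703/2171224 - 155101/214 = -168466787033/232320968 ≈ -725.15)
sqrt(V(-193) + U) = sqrt(-193 - 168466787033/232320968) = sqrt(-213304733857/232320968) = I*sqrt(102386698860827714)/10560044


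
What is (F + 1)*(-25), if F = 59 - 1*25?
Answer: -875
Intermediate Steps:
F = 34 (F = 59 - 25 = 34)
(F + 1)*(-25) = (34 + 1)*(-25) = 35*(-25) = -875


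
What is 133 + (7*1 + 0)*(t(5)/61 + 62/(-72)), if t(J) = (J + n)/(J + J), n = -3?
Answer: 1394407/10980 ≈ 127.00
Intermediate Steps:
t(J) = (-3 + J)/(2*J) (t(J) = (J - 3)/(J + J) = (-3 + J)/((2*J)) = (-3 + J)*(1/(2*J)) = (-3 + J)/(2*J))
133 + (7*1 + 0)*(t(5)/61 + 62/(-72)) = 133 + (7*1 + 0)*(((½)*(-3 + 5)/5)/61 + 62/(-72)) = 133 + (7 + 0)*(((½)*(⅕)*2)*(1/61) + 62*(-1/72)) = 133 + 7*((⅕)*(1/61) - 31/36) = 133 + 7*(1/305 - 31/36) = 133 + 7*(-9419/10980) = 133 - 65933/10980 = 1394407/10980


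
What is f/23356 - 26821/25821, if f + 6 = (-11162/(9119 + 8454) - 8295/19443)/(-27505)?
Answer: -1962819690996525399923/1889170276955909090940 ≈ -1.0390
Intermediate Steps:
f = -18795246933123/3132561310565 (f = -6 + (-11162/(9119 + 8454) - 8295/19443)/(-27505) = -6 + (-11162/17573 - 8295*1/19443)*(-1/27505) = -6 + (-11162*1/17573 - 2765/6481)*(-1/27505) = -6 + (-11162/17573 - 2765/6481)*(-1/27505) = -6 - 120930267/113890613*(-1/27505) = -6 + 120930267/3132561310565 = -18795246933123/3132561310565 ≈ -6.0000)
f/23356 - 26821/25821 = -18795246933123/3132561310565/23356 - 26821/25821 = -18795246933123/3132561310565*1/23356 - 26821*1/25821 = -18795246933123/73164101969556140 - 26821/25821 = -1962819690996525399923/1889170276955909090940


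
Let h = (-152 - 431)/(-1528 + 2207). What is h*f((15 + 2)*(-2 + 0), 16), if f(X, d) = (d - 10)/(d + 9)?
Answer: -3498/16975 ≈ -0.20607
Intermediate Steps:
f(X, d) = (-10 + d)/(9 + d)
h = -583/679 ≈ -0.85862
h*f((15 + 2)*(-2 + 0), 16) = -583*(-10 + 16)/(679*(9 + 16)) = -583*6/(679*25) = -583*6/16975 = -583/679*6/25 = -3498/16975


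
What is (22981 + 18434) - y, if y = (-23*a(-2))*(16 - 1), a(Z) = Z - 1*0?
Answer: 40725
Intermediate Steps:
a(Z) = Z (a(Z) = Z + 0 = Z)
y = 690 (y = (-23*(-2))*(16 - 1) = 46*15 = 690)
(22981 + 18434) - y = (22981 + 18434) - 1*690 = 41415 - 690 = 40725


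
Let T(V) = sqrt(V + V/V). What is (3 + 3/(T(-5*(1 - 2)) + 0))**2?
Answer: (6 + sqrt(6))**2/4 ≈ 17.848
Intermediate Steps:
T(V) = sqrt(1 + V) (T(V) = sqrt(V + 1) = sqrt(1 + V))
(3 + 3/(T(-5*(1 - 2)) + 0))**2 = (3 + 3/(sqrt(1 - 5*(1 - 2)) + 0))**2 = (3 + 3/(sqrt(1 - 5*(-1)) + 0))**2 = (3 + 3/(sqrt(1 + 5) + 0))**2 = (3 + 3/(sqrt(6) + 0))**2 = (3 + 3/sqrt(6))**2 = (3 + (sqrt(6)/6)*3)**2 = (3 + sqrt(6)/2)**2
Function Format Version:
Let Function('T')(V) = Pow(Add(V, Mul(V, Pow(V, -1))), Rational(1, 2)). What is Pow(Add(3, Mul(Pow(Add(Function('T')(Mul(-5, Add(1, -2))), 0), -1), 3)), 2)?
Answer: Mul(Rational(1, 4), Pow(Add(6, Pow(6, Rational(1, 2))), 2)) ≈ 17.848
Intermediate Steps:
Function('T')(V) = Pow(Add(1, V), Rational(1, 2)) (Function('T')(V) = Pow(Add(V, 1), Rational(1, 2)) = Pow(Add(1, V), Rational(1, 2)))
Pow(Add(3, Mul(Pow(Add(Function('T')(Mul(-5, Add(1, -2))), 0), -1), 3)), 2) = Pow(Add(3, Mul(Pow(Add(Pow(Add(1, Mul(-5, Add(1, -2))), Rational(1, 2)), 0), -1), 3)), 2) = Pow(Add(3, Mul(Pow(Add(Pow(Add(1, Mul(-5, -1)), Rational(1, 2)), 0), -1), 3)), 2) = Pow(Add(3, Mul(Pow(Add(Pow(Add(1, 5), Rational(1, 2)), 0), -1), 3)), 2) = Pow(Add(3, Mul(Pow(Add(Pow(6, Rational(1, 2)), 0), -1), 3)), 2) = Pow(Add(3, Mul(Pow(Pow(6, Rational(1, 2)), -1), 3)), 2) = Pow(Add(3, Mul(Mul(Rational(1, 6), Pow(6, Rational(1, 2))), 3)), 2) = Pow(Add(3, Mul(Rational(1, 2), Pow(6, Rational(1, 2)))), 2)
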